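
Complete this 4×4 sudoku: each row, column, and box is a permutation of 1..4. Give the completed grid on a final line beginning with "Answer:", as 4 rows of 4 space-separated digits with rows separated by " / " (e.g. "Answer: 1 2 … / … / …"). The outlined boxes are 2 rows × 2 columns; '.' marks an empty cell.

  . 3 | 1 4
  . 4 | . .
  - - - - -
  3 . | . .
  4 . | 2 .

Step 1. [r4c2∈{1}] nothing but 1 survives at r4c2 ⇒ r4c2=1.
Step 2. [r2c4∈{2,3}] 2 has one home in col 4: r2c4 ⇒ r2c4=2.
Step 3. [r4c4∈{3}] nothing but 3 survives at r4c4 ⇒ r4c4=3.
Step 4. [r3c3∈{4}] r3c3 has the single candidate 4. So r3c3=4.
Step 5. [r3c2∈{2}] r3c2 has the single candidate 2, so r3c2=2.
Step 6. [r3c4∈{1}] nothing but 1 survives at r3c4, so r3c4=1.
Step 7. [r2c1∈{1}] only 1 remains possible at r2c1, so r2c1=1.
Step 8. [r2c3∈{3}] nothing but 3 survives at r2c3, so r2c3=3.
Step 9. [r1c1∈{2}] only 2 remains possible at r1c1, so r1c1=2.

Answer: 2 3 1 4 / 1 4 3 2 / 3 2 4 1 / 4 1 2 3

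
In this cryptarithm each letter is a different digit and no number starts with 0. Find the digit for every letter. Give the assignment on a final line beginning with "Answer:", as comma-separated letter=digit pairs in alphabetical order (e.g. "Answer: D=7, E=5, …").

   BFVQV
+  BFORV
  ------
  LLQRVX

Step 1. [col 1: V + V ≡ X (mod 10)] V=6 is one option consistent with column 1 (V + V ≡ X (mod 10), carry-in 0) — take it, so V=6.
Step 2. [col 1: V + V ≡ X (mod 10)] column 1 reads V+V+carry(0)=X with V=6; with digits 6 already taken and all letters distinct, the only value for X is 2, so X=2.
Step 3. [col 2: Q + R ≡ V (mod 10)] column 2 (Q + R ≡ V (mod 10), carry-in 1) doesn't pin R yet; pick R=7 and continue. So R=7.
Step 4. [L] the sum has 6 digits but both addends have 5; that extra leading digit L is the final carry, namely 1 ⇒ L=1.
Step 5. [col 2: Q + R ≡ V (mod 10)] from column 2 (R=7, V=6, carry-in 1, digits 1,2,6,7 already taken and all letters distinct): Q must equal 8, so Q=8.
Step 6. [col 3: V + O ≡ R (mod 10)] column 3 reads V+O+carry(1)=R with V=6, R=7; with digits 1,2,6,7,8 already taken and all letters distinct, the only value for O is 0 ⇒ O=0.
Step 7. [col 4: F + F ≡ Q (mod 10)] column 4 (F + F ≡ Q (mod 10), carry-in 0) doesn't pin F yet; pick F=9 and continue, so F=9.
Step 8. [col 5: B + B ≡ L (mod 10)] column 5 reads B+B+carry(1)=L with L=1; with digits 0,1,2,6,7,8,9 already taken and all letters distinct, the only value for B is 5 ⇒ B=5.

Answer: B=5, F=9, L=1, O=0, Q=8, R=7, V=6, X=2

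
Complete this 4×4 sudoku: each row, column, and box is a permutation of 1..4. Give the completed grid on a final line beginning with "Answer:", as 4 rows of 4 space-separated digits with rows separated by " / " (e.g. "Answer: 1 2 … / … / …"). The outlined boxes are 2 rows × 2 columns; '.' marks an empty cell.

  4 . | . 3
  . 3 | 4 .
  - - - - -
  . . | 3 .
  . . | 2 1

Step 1. [r2c1∈{1,2}] 1 has one home in row 2: r2c1 ⇒ r2c1=1.
Step 2. [r3c2∈{1,2,4}] 1 has one home in row 3: r3c2, so r3c2=1.
Step 3. [r1c3∈{1}] r1c3 is down to just 1. So r1c3=1.
Step 4. [r4c2∈{4}] only 4 remains possible at r4c2 ⇒ r4c2=4.
Step 5. [r2c4∈{2}] r2c4 has the single candidate 2 ⇒ r2c4=2.
Step 6. [r3c4∈{4}] r3c4's peers cover all but 4 ⇒ r3c4=4.
Step 7. [r1c2∈{2}] r1c2 has the single candidate 2 ⇒ r1c2=2.
Step 8. [r3c1∈{2}] r3c1 has the single candidate 2, so r3c1=2.
Step 9. [r4c1∈{3}] r4c1 is down to just 3, so r4c1=3.

Answer: 4 2 1 3 / 1 3 4 2 / 2 1 3 4 / 3 4 2 1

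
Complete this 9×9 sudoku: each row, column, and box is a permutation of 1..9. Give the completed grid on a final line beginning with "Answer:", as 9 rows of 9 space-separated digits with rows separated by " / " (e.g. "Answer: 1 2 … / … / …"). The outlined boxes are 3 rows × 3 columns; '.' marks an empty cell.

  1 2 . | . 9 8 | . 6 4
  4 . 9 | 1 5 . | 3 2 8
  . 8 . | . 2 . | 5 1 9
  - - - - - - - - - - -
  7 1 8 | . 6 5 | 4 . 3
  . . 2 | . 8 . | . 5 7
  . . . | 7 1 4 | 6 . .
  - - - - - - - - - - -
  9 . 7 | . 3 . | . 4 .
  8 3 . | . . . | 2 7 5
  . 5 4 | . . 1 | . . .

Step 1. [r7c2∈{6}] r7c2 is down to just 6 ⇒ r7c2=6.
Step 2. [r4c8∈{9}] r4c8 has the single candidate 9 ⇒ r4c8=9.
Step 3. [r3c3∈{3,6}] r3c3 is the only open cell in col 3 admitting 6. So r3c3=6.
Step 4. [r3c1∈{3}] r3c1 is down to just 3, so r3c1=3.
Step 5. [r7c4∈{2,5,8}] r7c4 is the only open cell in row 7 admitting 5 ⇒ r7c4=5.
Step 6. [r9c4∈{2,6,8,9}] across col 4, 8 lands solely at r9c4. So r9c4=8.
Step 7. [r8c4∈{4,6,9}] in col 4, 6 fits only at r8c4, so r8c4=6.
Step 8. [r5c4∈{3,9}] col 4 places 9 nowhere but r5c4 ⇒ r5c4=9.
Step 9. [r3c6∈{7}] r3c6 is down to just 7, so r3c6=7.
Step 10. [r6c3∈{3,5}] 3 has one home in row 6: r6c3, so r6c3=3.
Step 11. [r7c7∈{1,8}] 8 has one home in row 7: r7c7, so r7c7=8.
Step 12. [r9c5∈{7}] nothing but 7 survives at r9c5, so r9c5=7.
Step 13. [r6c1∈{5}] only 5 remains possible at r6c1. So r6c1=5.
Step 14. [r9c8∈{3}] r9c8's peers cover all but 3 ⇒ r9c8=3.
Step 15. [r9c1∈{2}] r9c1 is down to just 2, so r9c1=2.
Step 16. [r9c9∈{6}] r9c9's peers cover all but 6 ⇒ r9c9=6.
Step 17. [r2c2∈{7}] r2c2 has the single candidate 7, so r2c2=7.
Step 18. [r6c2∈{9}] r6c2's peers cover all but 9, so r6c2=9.
Step 19. [r5c2∈{4}] r5c2 is down to just 4. So r5c2=4.
Step 20. [r1c3∈{5}] r1c3 has the single candidate 5, so r1c3=5.
Step 21. [r6c9∈{2}] r6c9's peers cover all but 2 ⇒ r6c9=2.
Step 22. [r3c4∈{4}] r3c4's peers cover all but 4. So r3c4=4.
Step 23. [r4c4∈{2}] only 2 remains possible at r4c4. So r4c4=2.
Step 24. [r8c5∈{4}] r8c5 is down to just 4. So r8c5=4.
Step 25. [r8c3∈{1}] r8c3 is down to just 1. So r8c3=1.
Step 26. [r1c7∈{7}] r1c7's peers cover all but 7. So r1c7=7.
Step 27. [r5c1∈{6}] r5c1's peers cover all but 6. So r5c1=6.
Step 28. [r7c6∈{2}] only 2 remains possible at r7c6, so r7c6=2.
Step 29. [r1c4∈{3}] nothing but 3 survives at r1c4. So r1c4=3.
Step 30. [r2c6∈{6}] nothing but 6 survives at r2c6. So r2c6=6.
Step 31. [r5c6∈{3}] r5c6 is down to just 3. So r5c6=3.
Step 32. [r8c6∈{9}] r8c6's peers cover all but 9 ⇒ r8c6=9.
Step 33. [r7c9∈{1}] r7c9 is down to just 1. So r7c9=1.
Step 34. [r6c8∈{8}] r6c8's peers cover all but 8 ⇒ r6c8=8.
Step 35. [r5c7∈{1}] r5c7 has the single candidate 1. So r5c7=1.
Step 36. [r9c7∈{9}] r9c7 is down to just 9. So r9c7=9.

Answer: 1 2 5 3 9 8 7 6 4 / 4 7 9 1 5 6 3 2 8 / 3 8 6 4 2 7 5 1 9 / 7 1 8 2 6 5 4 9 3 / 6 4 2 9 8 3 1 5 7 / 5 9 3 7 1 4 6 8 2 / 9 6 7 5 3 2 8 4 1 / 8 3 1 6 4 9 2 7 5 / 2 5 4 8 7 1 9 3 6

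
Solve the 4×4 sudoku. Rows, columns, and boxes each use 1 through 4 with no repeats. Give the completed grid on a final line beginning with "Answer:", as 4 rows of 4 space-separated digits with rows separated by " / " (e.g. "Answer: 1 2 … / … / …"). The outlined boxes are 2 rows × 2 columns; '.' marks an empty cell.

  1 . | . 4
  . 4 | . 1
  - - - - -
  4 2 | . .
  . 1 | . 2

Step 1. [r2c1∈{2,3}] in col 1, 2 fits only at r2c1 ⇒ r2c1=2.
Step 2. [r2c3∈{3}] r2c3 is down to just 3, so r2c3=3.
Step 3. [r4c3∈{4}] r4c3's peers cover all but 4, so r4c3=4.
Step 4. [r3c3∈{1}] r3c3 has the single candidate 1, so r3c3=1.
Step 5. [r1c3∈{2}] nothing but 2 survives at r1c3. So r1c3=2.
Step 6. [r1c2∈{3}] nothing but 3 survives at r1c2, so r1c2=3.
Step 7. [r3c4∈{3}] only 3 remains possible at r3c4, so r3c4=3.
Step 8. [r4c1∈{3}] nothing but 3 survives at r4c1, so r4c1=3.

Answer: 1 3 2 4 / 2 4 3 1 / 4 2 1 3 / 3 1 4 2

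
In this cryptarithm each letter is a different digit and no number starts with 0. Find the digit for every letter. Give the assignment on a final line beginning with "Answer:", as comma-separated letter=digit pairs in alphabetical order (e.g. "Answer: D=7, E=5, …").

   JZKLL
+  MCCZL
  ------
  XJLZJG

Step 1. [col 1: L + L ≡ G (mod 10)] G=0 is one option consistent with column 1 (L + L ≡ G (mod 10), carry-in 0) — take it ⇒ G=0.
Step 2. [col 1: L + L ≡ G (mod 10)] column 1 reads L+L+carry(0)=G with G=0; with digits 0 already taken and all letters distinct, the only value for L is 5, so L=5.
Step 3. [col 2: L + Z ≡ J (mod 10)] no forcing yet in column 2 (carry-in 1); J=2 is free and consistent — try it. So J=2.
Step 4. [X] the sum has 6 digits but both addends have 5; that extra leading digit X is the final carry, namely 1 ⇒ X=1.
Step 5. [col 2: L + Z ≡ J (mod 10)] column 2 reads L+Z+carry(1)=J with L=5, J=2; with digits 0,1,2,5 already taken and all letters distinct, the only value for Z is 6. So Z=6.
Step 6. [col 3: K + C ≡ Z (mod 10)] column 3 (K + C ≡ Z (mod 10), carry-in 1) doesn't pin C yet; pick C=8 and continue ⇒ C=8.
Step 7. [col 3: K + C ≡ Z (mod 10)] from column 3 (C=8, Z=6, carry-in 1, digits 0,1,2,5,6,8 already taken and all letters distinct): K must equal 7 ⇒ K=7.
Step 8. [col 5: J + M ≡ J (mod 10)] column 5: given J=2, carry-in 1, and digits 0,1,2,5,6,7,8 already taken and all letters distinct, J+M≡J (mod 10) forces M=9, so M=9.

Answer: C=8, G=0, J=2, K=7, L=5, M=9, X=1, Z=6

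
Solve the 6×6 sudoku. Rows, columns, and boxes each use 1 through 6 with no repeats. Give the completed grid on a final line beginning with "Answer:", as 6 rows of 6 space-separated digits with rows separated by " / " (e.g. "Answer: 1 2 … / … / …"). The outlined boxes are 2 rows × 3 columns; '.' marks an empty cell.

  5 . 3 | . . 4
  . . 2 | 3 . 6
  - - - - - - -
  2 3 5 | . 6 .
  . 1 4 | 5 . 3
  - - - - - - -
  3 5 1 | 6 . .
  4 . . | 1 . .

Step 1. [r6c2∈{2,6}] col 2 places 2 nowhere but r6c2 ⇒ r6c2=2.
Step 2. [r4c5∈{2}] r4c5 has the single candidate 2. So r4c5=2.
Step 3. [r2c5∈{1,5}] across row 2, 5 lands solely at r2c5 ⇒ r2c5=5.
Step 4. [r2c2∈{4}] r2c2's peers cover all but 4. So r2c2=4.
Step 5. [r1c5∈{1}] r1c5's peers cover all but 1 ⇒ r1c5=1.
Step 6. [r1c2∈{6}] nothing but 6 survives at r1c2, so r1c2=6.
Step 7. [r5c5∈{4}] only 4 remains possible at r5c5. So r5c5=4.
Step 8. [r6c3∈{6}] only 6 remains possible at r6c3, so r6c3=6.
Step 9. [r1c4∈{2}] r1c4 is down to just 2. So r1c4=2.
Step 10. [r2c1∈{1}] nothing but 1 survives at r2c1, so r2c1=1.
Step 11. [r4c1∈{6}] r4c1 is down to just 6 ⇒ r4c1=6.
Step 12. [r3c6∈{1}] nothing but 1 survives at r3c6, so r3c6=1.
Step 13. [r6c5∈{3}] r6c5 has the single candidate 3 ⇒ r6c5=3.
Step 14. [r5c6∈{2}] r5c6's peers cover all but 2 ⇒ r5c6=2.
Step 15. [r3c4∈{4}] only 4 remains possible at r3c4 ⇒ r3c4=4.
Step 16. [r6c6∈{5}] r6c6 is down to just 5, so r6c6=5.

Answer: 5 6 3 2 1 4 / 1 4 2 3 5 6 / 2 3 5 4 6 1 / 6 1 4 5 2 3 / 3 5 1 6 4 2 / 4 2 6 1 3 5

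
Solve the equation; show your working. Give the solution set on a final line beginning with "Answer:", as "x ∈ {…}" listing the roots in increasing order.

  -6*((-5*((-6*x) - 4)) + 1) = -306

Step 1. [-6*((-5*((-6*x) - 4)) + 1) = -306] -6·(inner) — divide through by -6 ⇒ div: (-5*((-6*x) - 4)) + 1 = 51.
Step 2. [(-5*((-6*x) - 4)) + 1 = 51] +1 is outermost — subtract 1 both sides, so sub: -5*((-6*x) - 4) = 50.
Step 3. [-5*((-6*x) - 4) = 50] leading coefficient -5: divide by -5 ⇒ div: (-6*x) - 4 = -10.
Step 4. [(-6*x) - 4 = -10] peel the -4: add 4 from each side. So sub: -6*x = -6.
Step 5. [-6*x = -6] leading coefficient -6: divide by -6, so div: x = 1.

Answer: x ∈ {1}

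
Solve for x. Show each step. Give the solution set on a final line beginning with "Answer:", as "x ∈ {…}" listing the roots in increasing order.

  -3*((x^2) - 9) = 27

Step 1. [-3*((x^2) - 9) = 27] -3 out front; divide by -3. So div: (x^2) - 9 = -9.
Step 2. [(x^2) - 9 = -9] 9 comes off first (add 9). So sub: x^2 = 0.
Step 3. [x^2 = 0] LHS squared, RHS 0 ≥ 0: apply √ (±). So sqrt: x = 0.

Answer: x ∈ {0}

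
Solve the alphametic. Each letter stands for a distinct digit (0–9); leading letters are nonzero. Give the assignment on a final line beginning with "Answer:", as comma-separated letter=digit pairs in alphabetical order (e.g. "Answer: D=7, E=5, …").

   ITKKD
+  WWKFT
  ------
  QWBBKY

Step 1. [Q] Q is the leading digit of a 6-digit sum of two 5-digit numbers; the final carry is exactly 1, so Q=1.
Step 2. [col 1: D + T ≡ Y (mod 10)] column 1 (D + T ≡ Y (mod 10), carry-in 0) doesn't pin T yet; pick T=3 and continue ⇒ T=3.
Step 3. [col 1: D + T ≡ Y (mod 10)] no forcing yet in column 1 (carry-in 0); D=4 is free and consistent — try it ⇒ D=4.
Step 4. [col 1: D + T ≡ Y (mod 10)] column 1: given D=4, T=3, carry-in 0, and digits 1,3,4 already taken and all letters distinct, D+T≡Y (mod 10) forces Y=7, so Y=7.
Step 5. [col 2: K + F ≡ K (mod 10)] in column 2 we have K+F≡K with carry-in 0; given nothing yet and digits 1,3,4,7 already taken and all letters distinct, that pins F to 0. So F=0.
Step 6. [col 2: K + F ≡ K (mod 10)] column 2 (K + F ≡ K (mod 10), carry-in 0) doesn't pin K yet; pick K=6 and continue, so K=6.
Step 7. [col 3: K + K ≡ B (mod 10)] from column 3 (K=6, carry-in 0, digits 0,1,3,4,6,7 already taken and all letters distinct): B must equal 2 ⇒ B=2.
Step 8. [col 4: T + W ≡ B (mod 10)] from column 4 (T=3, B=2, carry-in 1, digits 0,1,2,3,4,6,7 already taken and all letters distinct): W must equal 8. So W=8.
Step 9. [col 5: I + W ≡ W (mod 10)] in column 5 we have I+W≡W with carry-in 1; given W=8 and digits 0,1,2,3,4,6,7,8 already taken and all letters distinct, that pins I to 9, so I=9.

Answer: B=2, D=4, F=0, I=9, K=6, Q=1, T=3, W=8, Y=7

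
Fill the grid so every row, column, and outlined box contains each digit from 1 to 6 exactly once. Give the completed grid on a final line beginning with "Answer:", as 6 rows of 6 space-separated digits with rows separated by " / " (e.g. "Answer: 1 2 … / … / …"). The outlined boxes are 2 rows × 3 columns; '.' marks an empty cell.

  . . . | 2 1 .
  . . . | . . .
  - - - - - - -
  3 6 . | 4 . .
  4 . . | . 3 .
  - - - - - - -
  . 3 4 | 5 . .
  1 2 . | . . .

Step 1. [r4c4∈{1,6}] col 4 places 1 nowhere but r4c4 ⇒ r4c4=1.
Step 2. [r4c6∈{2,5,6}] across row 4, 6 lands solely at r4c6, so r4c6=6.
Step 3. [r6c3∈{5,6}] 5 has one home in row 6: r6c3, so r6c3=5.
Step 4. [r2c2∈{1,4,5}] col 2 places 1 nowhere but r2c2, so r2c2=1.
Step 5. [r5c1∈{6}] r5c1 has the single candidate 6 ⇒ r5c1=6.
Step 6. [r1c1∈{5}] r1c1 has the single candidate 5, so r1c1=5.
Step 7. [r1c3∈{3,6}] across row 1, 6 lands solely at r1c3 ⇒ r1c3=6.
Step 8. [r1c6∈{3,4}] row 1 places 3 nowhere but r1c6 ⇒ r1c6=3.
Step 9. [r6c6∈{4}] nothing but 4 survives at r6c6 ⇒ r6c6=4.
Step 10. [r4c3∈{2}] nothing but 2 survives at r4c3, so r4c3=2.
Step 11. [r5c5∈{2}] only 2 remains possible at r5c5. So r5c5=2.
Step 12. [r3c5∈{5}] only 5 remains possible at r3c5, so r3c5=5.
Step 13. [r6c5∈{6}] r6c5 is down to just 6, so r6c5=6.
Step 14. [r2c4∈{6}] nothing but 6 survives at r2c4, so r2c4=6.
Step 15. [r2c6∈{5}] r2c6 is down to just 5, so r2c6=5.
Step 16. [r4c2∈{5}] r4c2's peers cover all but 5 ⇒ r4c2=5.
Step 17. [r2c5∈{4}] only 4 remains possible at r2c5. So r2c5=4.
Step 18. [r6c4∈{3}] only 3 remains possible at r6c4 ⇒ r6c4=3.
Step 19. [r1c2∈{4}] only 4 remains possible at r1c2. So r1c2=4.
Step 20. [r5c6∈{1}] r5c6 is down to just 1, so r5c6=1.
Step 21. [r3c3∈{1}] r3c3 has the single candidate 1 ⇒ r3c3=1.
Step 22. [r2c3∈{3}] r2c3 is down to just 3 ⇒ r2c3=3.
Step 23. [r2c1∈{2}] r2c1 is down to just 2. So r2c1=2.
Step 24. [r3c6∈{2}] r3c6 has the single candidate 2, so r3c6=2.

Answer: 5 4 6 2 1 3 / 2 1 3 6 4 5 / 3 6 1 4 5 2 / 4 5 2 1 3 6 / 6 3 4 5 2 1 / 1 2 5 3 6 4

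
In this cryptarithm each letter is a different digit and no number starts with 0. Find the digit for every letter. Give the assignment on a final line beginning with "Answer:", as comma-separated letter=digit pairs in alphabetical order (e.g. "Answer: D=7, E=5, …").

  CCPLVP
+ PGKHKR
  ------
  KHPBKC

Step 1. [col 1: P + R ≡ C (mod 10)] column 1 (P + R ≡ C (mod 10), carry-in 0) doesn't pin R yet; pick R=2 and continue. So R=2.
Step 2. [col 1: P + R ≡ C (mod 10)] several values work for C in column 1 (P + R ≡ C (mod 10), carry-in 0); try C=5. So C=5.
Step 3. [col 1: P + R ≡ C (mod 10)] in column 1 we have P+R≡C with carry-in 0; given R=2, C=5 and digits 2,5 already taken and all letters distinct, that pins P to 3 ⇒ P=3.
Step 4. [col 2: V + K ≡ K (mod 10)] in column 2 we have V+K≡K with carry-in 0; given nothing yet and digits 2,3,5 already taken and all letters distinct, that pins V to 0 ⇒ V=0.
Step 5. [col 2: V + K ≡ K (mod 10)] no forcing yet in column 2 (carry-in 0); K=9 is free and consistent — try it ⇒ K=9.
Step 6. [col 3: L + H ≡ B (mod 10)] several values work for L in column 3 (L + H ≡ B (mod 10), carry-in 0); try L=7. So L=7.
Step 7. [col 3: L + H ≡ B (mod 10)] column 3 (L + H ≡ B (mod 10), carry-in 0) doesn't pin B yet; pick B=1 and continue, so B=1.
Step 8. [col 3: L + H ≡ B (mod 10)] column 3 reads L+H+carry(0)=B with L=7, B=1; with digits 0,1,2,3,5,7,9 already taken and all letters distinct, the only value for H is 4 ⇒ H=4.
Step 9. [col 5: C + G ≡ H (mod 10)] from column 5 (C=5, H=4, carry-in 1, digits 0,1,2,3,4,5,7,9 already taken and all letters distinct): G must equal 8, so G=8.

Answer: B=1, C=5, G=8, H=4, K=9, L=7, P=3, R=2, V=0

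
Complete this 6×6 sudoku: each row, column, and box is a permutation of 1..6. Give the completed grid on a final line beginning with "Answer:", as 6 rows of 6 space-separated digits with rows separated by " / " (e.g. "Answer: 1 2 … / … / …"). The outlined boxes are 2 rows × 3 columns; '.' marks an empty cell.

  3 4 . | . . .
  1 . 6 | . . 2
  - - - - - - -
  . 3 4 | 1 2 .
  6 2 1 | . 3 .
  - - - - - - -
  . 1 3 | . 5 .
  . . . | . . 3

Step 1. [r6c2∈{5,6}] r6c2 is the only open cell in col 2 admitting 6. So r6c2=6.
Step 2. [r3c6∈{5,6}] row 3 places 6 nowhere but r3c6 ⇒ r3c6=6.
Step 3. [r5c6∈{4}] r5c6 has the single candidate 4. So r5c6=4.
Step 4. [r5c1∈{2}] nothing but 2 survives at r5c1, so r5c1=2.
Step 5. [r6c3∈{5}] only 5 remains possible at r6c3. So r6c3=5.
Step 6. [r4c4∈{4,5}] 4 has one home in row 4: r4c4, so r4c4=4.
Step 7. [r1c6∈{1,5}] in col 6, 1 fits only at r1c6 ⇒ r1c6=1.
Step 8. [r1c4∈{5,6}] r1c4 is the only open cell in row 1 admitting 5 ⇒ r1c4=5.
Step 9. [r4c6∈{5}] only 5 remains possible at r4c6 ⇒ r4c6=5.
Step 10. [r6c1∈{4}] only 4 remains possible at r6c1 ⇒ r6c1=4.
Step 11. [r1c3∈{2}] nothing but 2 survives at r1c3, so r1c3=2.
Step 12. [r3c1∈{5}] nothing but 5 survives at r3c1. So r3c1=5.
Step 13. [r5c4∈{6}] r5c4 has the single candidate 6, so r5c4=6.
Step 14. [r2c5∈{4}] r2c5's peers cover all but 4. So r2c5=4.
Step 15. [r1c5∈{6}] r1c5's peers cover all but 6 ⇒ r1c5=6.
Step 16. [r2c4∈{3}] r2c4's peers cover all but 3, so r2c4=3.
Step 17. [r6c4∈{2}] r6c4's peers cover all but 2, so r6c4=2.
Step 18. [r6c5∈{1}] r6c5's peers cover all but 1 ⇒ r6c5=1.
Step 19. [r2c2∈{5}] r2c2 is down to just 5, so r2c2=5.

Answer: 3 4 2 5 6 1 / 1 5 6 3 4 2 / 5 3 4 1 2 6 / 6 2 1 4 3 5 / 2 1 3 6 5 4 / 4 6 5 2 1 3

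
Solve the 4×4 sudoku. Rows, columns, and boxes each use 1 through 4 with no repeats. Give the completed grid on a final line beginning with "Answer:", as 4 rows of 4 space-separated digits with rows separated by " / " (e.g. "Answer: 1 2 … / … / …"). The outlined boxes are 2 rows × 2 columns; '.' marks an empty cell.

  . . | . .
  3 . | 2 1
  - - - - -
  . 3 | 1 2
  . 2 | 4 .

Step 1. [r1c4∈{3,4}] in col 4, 4 fits only at r1c4, so r1c4=4.
Step 2. [r1c1∈{1,2}] in row 1, 2 fits only at r1c1 ⇒ r1c1=2.
Step 3. [r1c2∈{1}] r1c2 is down to just 1 ⇒ r1c2=1.
Step 4. [r4c1∈{1}] only 1 remains possible at r4c1, so r4c1=1.
Step 5. [r4c4∈{3}] nothing but 3 survives at r4c4. So r4c4=3.
Step 6. [r2c2∈{4}] nothing but 4 survives at r2c2 ⇒ r2c2=4.
Step 7. [r1c3∈{3}] only 3 remains possible at r1c3. So r1c3=3.
Step 8. [r3c1∈{4}] r3c1 is down to just 4. So r3c1=4.

Answer: 2 1 3 4 / 3 4 2 1 / 4 3 1 2 / 1 2 4 3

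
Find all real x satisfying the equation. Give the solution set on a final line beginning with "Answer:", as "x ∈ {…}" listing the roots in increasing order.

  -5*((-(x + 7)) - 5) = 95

Step 1. [-5*((-(x + 7)) - 5) = 95] -5·(inner) — divide through by -5 ⇒ div: (-(x + 7)) - 5 = -19.
Step 2. [(-(x + 7)) - 5 = -19] add 5: x sits inside (… - 5), so sub: -(x + 7) = -14.
Step 3. [-(x + 7) = -14] LHS negated; negate both sides ⇒ neg: x + 7 = 14.
Step 4. [x + 7 = 14] +7 is outermost — subtract 7 both sides, so sub: x = 7.

Answer: x ∈ {7}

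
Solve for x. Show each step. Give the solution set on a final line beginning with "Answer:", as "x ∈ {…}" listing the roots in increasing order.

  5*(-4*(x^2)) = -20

Step 1. [5*(-4*(x^2)) = -20] LHS = 5·(…); ÷5 both sides ⇒ div: -4*(x^2) = -4.
Step 2. [-4*(x^2) = -4] LHS = -4·(…); ÷-4 both sides, so div: x^2 = 1.
Step 3. [x^2 = 1] √ both sides: 1 ≥ 0 gives two branches, so sqrt: x = 1 or -1.

Answer: x ∈ {-1, 1}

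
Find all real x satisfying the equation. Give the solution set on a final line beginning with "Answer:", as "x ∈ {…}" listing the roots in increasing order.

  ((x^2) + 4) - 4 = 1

Step 1. [((x^2) + 4) - 4 = 1] the outer -4 inverts by adding 4 ⇒ sub: (x^2) + 4 = 5.
Step 2. [(x^2) + 4 = 5] the outer +4 inverts by subtracting 4, so sub: x^2 = 1.
Step 3. [x^2 = 1] √ both sides: 1 ≥ 0 gives two branches ⇒ sqrt: x = 1 or -1.

Answer: x ∈ {-1, 1}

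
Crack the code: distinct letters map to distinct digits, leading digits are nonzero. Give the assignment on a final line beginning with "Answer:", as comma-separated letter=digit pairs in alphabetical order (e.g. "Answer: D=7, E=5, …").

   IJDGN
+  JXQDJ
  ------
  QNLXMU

Step 1. [col 1: N + J ≡ U (mod 10)] several values work for N in column 1 (N + J ≡ U (mod 10), carry-in 0); try N=2. So N=2.
Step 2. [Q] Q is the leading digit of a 6-digit sum of two 5-digit numbers; the final carry is exactly 1 ⇒ Q=1.
Step 3. [col 1: N + J ≡ U (mod 10)] no forcing yet in column 1 (carry-in 0); J=4 is free and consistent — try it, so J=4.
Step 4. [col 1: N + J ≡ U (mod 10)] column 1 reads N+J+carry(0)=U with N=2, J=4; with digits 1,2,4 already taken and all letters distinct, the only value for U is 6 ⇒ U=6.
Step 5. [col 2: G + D ≡ M (mod 10)] no forcing yet in column 2 (carry-in 0); D=3 is free and consistent — try it, so D=3.
Step 6. [col 2: G + D ≡ M (mod 10)] G=7 is one option consistent with column 2 (G + D ≡ M (mod 10), carry-in 0) — take it. So G=7.
Step 7. [col 2: G + D ≡ M (mod 10)] from column 2 (G=7, D=3, carry-in 0, digits 1,2,3,4,6,7 already taken and all letters distinct): M must equal 0 ⇒ M=0.
Step 8. [col 3: D + Q ≡ X (mod 10)] column 3: given D=3, Q=1, carry-in 1, and digits 0,1,2,3,4,6,7 already taken and all letters distinct, D+Q≡X (mod 10) forces X=5. So X=5.
Step 9. [col 4: J + X ≡ L (mod 10)] from column 4 (J=4, X=5, carry-in 0, digits 0,1,2,3,4,5,6,7 already taken and all letters distinct): L must equal 9 ⇒ L=9.
Step 10. [col 5: I + J ≡ N (mod 10)] in column 5 we have I+J≡N with carry-in 0; given J=4, N=2 and digits 0,1,2,3,4,5,6,7,9 already taken and all letters distinct, that pins I to 8 ⇒ I=8.

Answer: D=3, G=7, I=8, J=4, L=9, M=0, N=2, Q=1, U=6, X=5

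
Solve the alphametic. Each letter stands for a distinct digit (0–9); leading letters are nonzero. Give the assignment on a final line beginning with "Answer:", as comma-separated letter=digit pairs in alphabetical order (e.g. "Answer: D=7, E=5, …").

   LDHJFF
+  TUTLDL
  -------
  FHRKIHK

Step 1. [col 1: F + L ≡ K (mod 10)] several values work for L in column 1 (F + L ≡ K (mod 10), carry-in 0); try L=9, so L=9.
Step 2. [col 1: F + L ≡ K (mod 10)] column 1 (F + L ≡ K (mod 10), carry-in 0) doesn't pin K yet; pick K=0 and continue, so K=0.
Step 3. [col 1: F + L ≡ K (mod 10)] from column 1 (L=9, K=0, carry-in 0, digits 0,9 already taken and all letters distinct): F must equal 1, so F=1.
Step 4. [col 2: F + D ≡ H (mod 10)] several values work for H in column 2 (F + D ≡ H (mod 10), carry-in 1); try H=4, so H=4.
Step 5. [col 2: F + D ≡ H (mod 10)] from column 2 (F=1, H=4, carry-in 1, digits 0,1,4,9 already taken and all letters distinct): D must equal 2. So D=2.
Step 6. [col 3: J + L ≡ I (mod 10)] J=8 is one option consistent with column 3 (J + L ≡ I (mod 10), carry-in 0) — take it. So J=8.
Step 7. [col 3: J + L ≡ I (mod 10)] from column 3 (J=8, L=9, carry-in 0, digits 0,1,2,4,8,9 already taken and all letters distinct): I must equal 7 ⇒ I=7.
Step 8. [col 4: H + T ≡ K (mod 10)] from column 4 (H=4, K=0, carry-in 1, digits 0,1,2,4,7,8,9 already taken and all letters distinct): T must equal 5, so T=5.
Step 9. [col 5: D + U ≡ R (mod 10)] from column 5 (D=2, carry-in 1, digits 0,1,2,4,5,7,8,9 already taken and all letters distinct): U must equal 3 ⇒ U=3.
Step 10. [col 5: D + U ≡ R (mod 10)] column 5: given D=2, U=3, carry-in 1, and digits 0,1,2,3,4,5,7,8,9 already taken and all letters distinct, D+U≡R (mod 10) forces R=6. So R=6.

Answer: D=2, F=1, H=4, I=7, J=8, K=0, L=9, R=6, T=5, U=3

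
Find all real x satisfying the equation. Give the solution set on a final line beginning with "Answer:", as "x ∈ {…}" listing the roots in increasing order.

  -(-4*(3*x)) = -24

Step 1. [-(-4*(3*x)) = -24] flip signs both sides, so neg: -4*(3*x) = 24.
Step 2. [-4*(3*x) = 24] leading coefficient -4: divide by -4, so div: 3*x = -6.
Step 3. [3*x = -6] leading coefficient 3: divide by 3, so div: x = -2.

Answer: x ∈ {-2}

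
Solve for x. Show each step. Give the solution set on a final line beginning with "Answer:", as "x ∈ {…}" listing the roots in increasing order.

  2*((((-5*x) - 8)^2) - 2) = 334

Step 1. [2*((((-5*x) - 8)^2) - 2) = 334] LHS = 2·(…); ÷2 both sides, so div: (((-5*x) - 8)^2) - 2 = 167.
Step 2. [(((-5*x) - 8)^2) - 2 = 167] 2 comes off first (add 2) ⇒ sub: ((-5*x) - 8)^2 = 169.
Step 3. [((-5*x) - 8)^2 = 169] √ both sides: 169 ≥ 0 gives two branches. So sqrt: (-5*x) - 8 = 13 or -13.
Step 4. [(-5*x) - 8 = 13 or -13] the outer -8 inverts by adding 8 ⇒ sub: -5*x = 21 or -5.
Step 5. [-5*x = 21 or -5] -5·(inner) — divide through by -5 ⇒ div: x = -21/5 or 1.

Answer: x ∈ {-21/5, 1}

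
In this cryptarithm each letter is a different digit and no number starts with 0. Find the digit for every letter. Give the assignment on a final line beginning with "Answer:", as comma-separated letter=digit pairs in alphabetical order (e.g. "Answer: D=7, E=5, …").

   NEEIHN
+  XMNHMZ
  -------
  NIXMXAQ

Step 1. [col 1: N + Z ≡ Q (mod 10)] several values work for Q in column 1 (N + Z ≡ Q (mod 10), carry-in 0); try Q=7 ⇒ Q=7.
Step 2. [col 1: N + Z ≡ Q (mod 10)] column 1 (N + Z ≡ Q (mod 10), carry-in 0) doesn't pin N yet; pick N=1 and continue ⇒ N=1.
Step 3. [col 1: N + Z ≡ Q (mod 10)] in column 1 we have N+Z≡Q with carry-in 0; given N=1, Q=7 and digits 1,7 already taken and all letters distinct, that pins Z to 6, so Z=6.
Step 4. [col 2: H + M ≡ A (mod 10)] several values work for M in column 2 (H + M ≡ A (mod 10), carry-in 0); try M=5 ⇒ M=5.
Step 5. [col 2: H + M ≡ A (mod 10)] column 2 (H + M ≡ A (mod 10), carry-in 0) doesn't pin H yet; pick H=8 and continue ⇒ H=8.
Step 6. [col 2: H + M ≡ A (mod 10)] from column 2 (H=8, M=5, carry-in 0, digits 1,5,6,7,8 already taken and all letters distinct): A must equal 3, so A=3.
Step 7. [col 3: I + H ≡ X (mod 10)] column 3: given H=8, carry-in 1, and digits 1,3,5,6,7,8 already taken and all letters distinct, I+H≡X (mod 10) forces I=0 ⇒ I=0.
Step 8. [col 3: I + H ≡ X (mod 10)] column 3: given I=0, H=8, carry-in 1, and digits 0,1,3,5,6,7,8 already taken and all letters distinct, I+H≡X (mod 10) forces X=9. So X=9.
Step 9. [col 4: E + N ≡ M (mod 10)] column 4 reads E+N+carry(0)=M with N=1, M=5; with digits 0,1,3,5,6,7,8,9 already taken and all letters distinct, the only value for E is 4. So E=4.

Answer: A=3, E=4, H=8, I=0, M=5, N=1, Q=7, X=9, Z=6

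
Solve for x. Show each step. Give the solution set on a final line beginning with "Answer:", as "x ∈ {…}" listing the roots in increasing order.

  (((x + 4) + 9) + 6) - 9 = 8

Step 1. [(((x + 4) + 9) + 6) - 9 = 8] 9 comes off first (add 9). So sub: ((x + 4) + 9) + 6 = 17.
Step 2. [((x + 4) + 9) + 6 = 17] subtract 6: x sits inside (… + 6). So sub: (x + 4) + 9 = 11.
Step 3. [(x + 4) + 9 = 11] 9 comes off first (subtract 9), so sub: x + 4 = 2.
Step 4. [x + 4 = 2] 4 comes off first (subtract 4), so sub: x = -2.

Answer: x ∈ {-2}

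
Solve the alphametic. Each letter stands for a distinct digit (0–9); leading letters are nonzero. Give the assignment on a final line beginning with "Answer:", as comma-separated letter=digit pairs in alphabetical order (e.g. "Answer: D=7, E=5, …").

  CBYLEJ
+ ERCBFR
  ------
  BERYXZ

Step 1. [col 1: J + R ≡ Z (mod 10)] several values work for J in column 1 (J + R ≡ Z (mod 10), carry-in 0); try J=3. So J=3.
Step 2. [col 1: J + R ≡ Z (mod 10)] Z=0 is one option consistent with column 1 (J + R ≡ Z (mod 10), carry-in 0) — take it. So Z=0.
Step 3. [col 1: J + R ≡ Z (mod 10)] column 1 reads J+R+carry(0)=Z with J=3, Z=0; with digits 0,3 already taken and all letters distinct, the only value for R is 7, so R=7.
Step 4. [col 2: E + F ≡ X (mod 10)] several values work for F in column 2 (E + F ≡ X (mod 10), carry-in 1); try F=1. So F=1.
Step 5. [col 2: E + F ≡ X (mod 10)] no forcing yet in column 2 (carry-in 1); E=6 is free and consistent — try it ⇒ E=6.
Step 6. [col 2: E + F ≡ X (mod 10)] in column 2 we have E+F≡X with carry-in 1; given E=6, F=1 and digits 0,1,3,6,7 already taken and all letters distinct, that pins X to 8 ⇒ X=8.
Step 7. [col 3: L + B ≡ Y (mod 10)] no forcing yet in column 3 (carry-in 0); Y=4 is free and consistent — try it. So Y=4.
Step 8. [col 3: L + B ≡ Y (mod 10)] no forcing yet in column 3 (carry-in 0); B=9 is free and consistent — try it, so B=9.
Step 9. [col 3: L + B ≡ Y (mod 10)] in column 3 we have L+B≡Y with carry-in 0; given B=9, Y=4 and digits 0,1,3,4,6,7,8,9 already taken and all letters distinct, that pins L to 5, so L=5.
Step 10. [col 4: Y + C ≡ R (mod 10)] column 4 reads Y+C+carry(1)=R with Y=4, R=7; with digits 0,1,3,4,5,6,7,8,9 already taken and all letters distinct, the only value for C is 2. So C=2.

Answer: B=9, C=2, E=6, F=1, J=3, L=5, R=7, X=8, Y=4, Z=0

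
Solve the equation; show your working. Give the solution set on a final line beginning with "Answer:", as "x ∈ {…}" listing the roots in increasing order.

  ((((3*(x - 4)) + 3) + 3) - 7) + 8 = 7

Step 1. [((((3*(x - 4)) + 3) + 3) - 7) + 8 = 7] 8 comes off first (subtract 8). So sub: (((3*(x - 4)) + 3) + 3) - 7 = -1.
Step 2. [(((3*(x - 4)) + 3) + 3) - 7 = -1] peel the -7: add 7 from each side. So sub: ((3*(x - 4)) + 3) + 3 = 6.
Step 3. [((3*(x - 4)) + 3) + 3 = 6] 3 comes off first (subtract 3) ⇒ sub: (3*(x - 4)) + 3 = 3.
Step 4. [(3*(x - 4)) + 3 = 3] 3 | LHS and 3 | 3: pull 3 out. So factor: (x - 4) + 1 = 1.
Step 5. [(x - 4) + 1 = 1] the outer +1 inverts by subtracting 1. So sub: x - 4 = 0.
Step 6. [x - 4 = 0] add 4: x sits inside (… - 4) ⇒ sub: x = 4.

Answer: x ∈ {4}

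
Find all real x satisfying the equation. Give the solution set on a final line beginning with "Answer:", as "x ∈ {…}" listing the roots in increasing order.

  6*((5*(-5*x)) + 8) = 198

Step 1. [6*((5*(-5*x)) + 8) = 198] divide by the outer 6 ⇒ div: (5*(-5*x)) + 8 = 33.
Step 2. [(5*(-5*x)) + 8 = 33] 8 comes off first (subtract 8). So sub: 5*(-5*x) = 25.
Step 3. [5*(-5*x) = 25] 5·(inner) — divide through by 5 ⇒ div: -5*x = 5.
Step 4. [-5*x = 5] -5·(inner) — divide through by -5 ⇒ div: x = -1.

Answer: x ∈ {-1}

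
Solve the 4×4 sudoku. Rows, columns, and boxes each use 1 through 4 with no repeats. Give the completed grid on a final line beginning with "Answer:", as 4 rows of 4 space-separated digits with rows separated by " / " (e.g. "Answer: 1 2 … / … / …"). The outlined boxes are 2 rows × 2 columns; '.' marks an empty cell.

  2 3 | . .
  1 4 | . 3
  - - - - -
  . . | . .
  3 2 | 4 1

Step 1. [r2c3∈{2}] r2c3's peers cover all but 2 ⇒ r2c3=2.
Step 2. [r3c2∈{1}] nothing but 1 survives at r3c2. So r3c2=1.
Step 3. [r3c4∈{2}] r3c4 is down to just 2 ⇒ r3c4=2.
Step 4. [r3c3∈{3}] r3c3's peers cover all but 3. So r3c3=3.
Step 5. [r1c3∈{1}] only 1 remains possible at r1c3. So r1c3=1.
Step 6. [r3c1∈{4}] r3c1 has the single candidate 4 ⇒ r3c1=4.
Step 7. [r1c4∈{4}] r1c4 has the single candidate 4 ⇒ r1c4=4.

Answer: 2 3 1 4 / 1 4 2 3 / 4 1 3 2 / 3 2 4 1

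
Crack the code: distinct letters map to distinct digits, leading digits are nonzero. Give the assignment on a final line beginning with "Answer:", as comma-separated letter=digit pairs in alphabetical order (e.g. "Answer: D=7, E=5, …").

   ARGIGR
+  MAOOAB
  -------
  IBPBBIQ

Step 1. [col 1: R + B ≡ Q (mod 10)] no forcing yet in column 1 (carry-in 0); R=9 is free and consistent — try it. So R=9.
Step 2. [I] I is the leading digit of a 7-digit sum of two 6-digit numbers; the final carry is exactly 1, so I=1.
Step 3. [col 1: R + B ≡ Q (mod 10)] several values work for Q in column 1 (R + B ≡ Q (mod 10), carry-in 0); try Q=4. So Q=4.
Step 4. [col 1: R + B ≡ Q (mod 10)] from column 1 (R=9, Q=4, carry-in 0, digits 1,4,9 already taken and all letters distinct): B must equal 5, so B=5.
Step 5. [col 2: G + A ≡ I (mod 10)] column 2 (G + A ≡ I (mod 10), carry-in 1) doesn't pin G yet; pick G=2 and continue, so G=2.
Step 6. [col 2: G + A ≡ I (mod 10)] column 2 reads G+A+carry(1)=I with G=2, I=1; with digits 1,2,4,5,9 already taken and all letters distinct, the only value for A is 8, so A=8.
Step 7. [col 3: I + O ≡ B (mod 10)] from column 3 (I=1, B=5, carry-in 1, digits 1,2,4,5,8,9 already taken and all letters distinct): O must equal 3, so O=3.
Step 8. [col 5: R + A ≡ P (mod 10)] in column 5 we have R+A≡P with carry-in 0; given R=9, A=8 and digits 1,2,3,4,5,8,9 already taken and all letters distinct, that pins P to 7, so P=7.
Step 9. [col 6: A + M ≡ B (mod 10)] from column 6 (A=8, B=5, carry-in 1, digits 1,2,3,4,5,7,8,9 already taken and all letters distinct): M must equal 6, so M=6.

Answer: A=8, B=5, G=2, I=1, M=6, O=3, P=7, Q=4, R=9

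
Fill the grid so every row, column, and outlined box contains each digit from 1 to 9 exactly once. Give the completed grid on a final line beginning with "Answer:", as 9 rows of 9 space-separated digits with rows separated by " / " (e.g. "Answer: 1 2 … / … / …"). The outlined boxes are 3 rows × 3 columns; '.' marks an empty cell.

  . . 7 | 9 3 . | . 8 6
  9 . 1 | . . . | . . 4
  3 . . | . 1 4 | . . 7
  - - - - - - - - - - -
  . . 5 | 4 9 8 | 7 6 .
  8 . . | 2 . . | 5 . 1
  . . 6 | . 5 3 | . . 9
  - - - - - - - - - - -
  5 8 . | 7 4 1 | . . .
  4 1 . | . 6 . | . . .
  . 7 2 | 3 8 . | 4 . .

Step 1. [r1c1∈{2}] r1c1's peers cover all but 2 ⇒ r1c1=2.
Step 2. [r8c4∈{5}] r8c4's peers cover all but 5, so r8c4=5.
Step 3. [r8c6∈{2,9}] r8c6 is the only open cell in box 8 admitting 2, so r8c6=2.
Step 4. [r5c3∈{3,4,9}] in col 3, 4 fits only at r5c3, so r5c3=4.
Step 5. [r5c8∈{3}] only 3 remains possible at r5c8 ⇒ r5c8=3.
Step 6. [r4c9∈{2}] nothing but 2 survives at r4c9. So r4c9=2.
Step 7. [r7c9∈{3}] r7c9 has the single candidate 3. So r7c9=3.
Step 8. [r7c3∈{9}] r7c3 has the single candidate 9, so r7c3=9.
Step 9. [r7c8∈{2}] r7c8 has the single candidate 2 ⇒ r7c8=2.
Step 10. [r2c8∈{5}] r2c8 is down to just 5, so r2c8=5.
Step 11. [r3c8∈{9}] r3c8 has the single candidate 9, so r3c8=9.
Step 12. [r2c2∈{6}] r2c2 has the single candidate 6, so r2c2=6.
Step 13. [r2c6∈{7}] r2c6 has the single candidate 7. So r2c6=7.
Step 14. [r8c9∈{8}] only 8 remains possible at r8c9 ⇒ r8c9=8.
Step 15. [r2c5∈{2}] nothing but 2 survives at r2c5, so r2c5=2.
Step 16. [r6c1∈{1,7}] r6c1 is the only open cell in row 6 admitting 7, so r6c1=7.
Step 17. [r1c2∈{4,5}] r1c2 is the only open cell in row 1 admitting 4. So r1c2=4.
Step 18. [r3c4∈{6,8}] across row 3, 6 lands solely at r3c4. So r3c4=6.
Step 19. [r3c3∈{8}] r3c3's peers cover all but 8 ⇒ r3c3=8.
Step 20. [r2c4∈{8}] r2c4 is down to just 8, so r2c4=8.
Step 21. [r7c7∈{6}] r7c7's peers cover all but 6 ⇒ r7c7=6.
Step 22. [r6c4∈{1}] only 1 remains possible at r6c4 ⇒ r6c4=1.
Step 23. [r3c2∈{5}] r3c2 is down to just 5 ⇒ r3c2=5.
Step 24. [r9c1∈{6}] r9c1 is down to just 6, so r9c1=6.
Step 25. [r9c9∈{5}] r9c9's peers cover all but 5, so r9c9=5.
Step 26. [r4c2∈{3}] r4c2 is down to just 3 ⇒ r4c2=3.
Step 27. [r2c7∈{3}] r2c7 has the single candidate 3, so r2c7=3.
Step 28. [r9c8∈{1}] r9c8's peers cover all but 1 ⇒ r9c8=1.
Step 29. [r8c8∈{7}] r8c8's peers cover all but 7, so r8c8=7.
Step 30. [r8c7∈{9}] r8c7's peers cover all but 9, so r8c7=9.
Step 31. [r1c7∈{1}] r1c7 is down to just 1 ⇒ r1c7=1.
Step 32. [r6c2∈{2}] r6c2 has the single candidate 2, so r6c2=2.
Step 33. [r5c2∈{9}] nothing but 9 survives at r5c2, so r5c2=9.
Step 34. [r6c7∈{8}] r6c7's peers cover all but 8. So r6c7=8.
Step 35. [r3c7∈{2}] r3c7 is down to just 2 ⇒ r3c7=2.
Step 36. [r5c5∈{7}] r5c5 is down to just 7, so r5c5=7.
Step 37. [r8c3∈{3}] r8c3's peers cover all but 3, so r8c3=3.
Step 38. [r6c8∈{4}] only 4 remains possible at r6c8. So r6c8=4.
Step 39. [r9c6∈{9}] r9c6 has the single candidate 9. So r9c6=9.
Step 40. [r5c6∈{6}] nothing but 6 survives at r5c6 ⇒ r5c6=6.
Step 41. [r4c1∈{1}] r4c1 has the single candidate 1. So r4c1=1.
Step 42. [r1c6∈{5}] only 5 remains possible at r1c6. So r1c6=5.

Answer: 2 4 7 9 3 5 1 8 6 / 9 6 1 8 2 7 3 5 4 / 3 5 8 6 1 4 2 9 7 / 1 3 5 4 9 8 7 6 2 / 8 9 4 2 7 6 5 3 1 / 7 2 6 1 5 3 8 4 9 / 5 8 9 7 4 1 6 2 3 / 4 1 3 5 6 2 9 7 8 / 6 7 2 3 8 9 4 1 5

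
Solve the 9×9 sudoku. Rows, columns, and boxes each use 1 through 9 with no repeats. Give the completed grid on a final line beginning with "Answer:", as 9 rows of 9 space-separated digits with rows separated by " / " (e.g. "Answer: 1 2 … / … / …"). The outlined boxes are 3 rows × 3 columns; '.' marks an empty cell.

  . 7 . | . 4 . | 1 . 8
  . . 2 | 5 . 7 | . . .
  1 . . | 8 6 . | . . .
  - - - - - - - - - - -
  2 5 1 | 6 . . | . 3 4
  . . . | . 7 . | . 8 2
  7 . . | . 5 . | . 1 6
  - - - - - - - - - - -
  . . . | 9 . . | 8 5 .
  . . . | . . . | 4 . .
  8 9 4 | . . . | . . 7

Step 1. [r7c6∈{1,2,3,4,6}] 4 has one home in row 7: r7c6, so r7c6=4.
Step 2. [r6c7∈{9}] r6c7's peers cover all but 9, so r6c7=9.
Step 3. [r9c6∈{1,2,3,5,6}] in row 9, 5 fits only at r9c6 ⇒ r9c6=5.
Step 4. [r8c6∈{1,2,3,6,8}] across col 6, 6 lands solely at r8c6 ⇒ r8c6=6.
Step 5. [r2c5∈{1,3,9}] in row 2, 1 fits only at r2c5 ⇒ r2c5=1.
Step 6. [r9c4∈{1,2,3}] row 9 places 1 nowhere but r9c4. So r9c4=1.
Step 7. [r2c2∈{3,4,6,8}] row 2 places 8 nowhere but r2c2, so r2c2=8.
Step 8. [r3c9∈{3,5,9}] r3c9 is the only open cell in col 9 admitting 5 ⇒ r3c9=5.
Step 9. [r3c8∈{2,4,7,9}] col 8 places 7 nowhere but r3c8, so r3c8=7.
Step 10. [r3c2∈{3,4}] across row 3, 4 lands solely at r3c2 ⇒ r3c2=4.
Step 11. [r6c2∈{3}] r6c2's peers cover all but 3, so r6c2=3.
Step 12. [r7c3∈{3,6,7}] row 7 places 7 nowhere but r7c3 ⇒ r7c3=7.
Step 13. [r5c2∈{6}] r5c2 is down to just 6. So r5c2=6.
Step 14. [r1c3∈{3,5,6,9}] in col 3, 6 fits only at r1c3. So r1c3=6.
Step 15. [r1c1∈{3,5,9}] 5 has one home in row 1: r1c1. So r1c1=5.
Step 16. [r8c1∈{3}] r8c1 has the single candidate 3 ⇒ r8c1=3.
Step 17. [r2c1∈{9}] r2c1 is down to just 9 ⇒ r2c1=9.
Step 18. [r3c6∈{2,3,9}] in row 3, 9 fits only at r3c6. So r3c6=9.
Step 19. [r3c7∈{2,3}] row 3 places 2 nowhere but r3c7 ⇒ r3c7=2.
Step 20. [r6c4∈{2,4}] across row 6, 4 lands solely at r6c4, so r6c4=4.
Step 21. [r6c6∈{2,8}] 2 has one home in row 6: r6c6, so r6c6=2.
Step 22. [r2c9∈{3}] only 3 remains possible at r2c9, so r2c9=3.
Step 23. [r5c4∈{3}] r5c4's peers cover all but 3 ⇒ r5c4=3.
Step 24. [r7c5∈{2,3}] 3 has one home in row 7: r7c5 ⇒ r7c5=3.
Step 25. [r9c5∈{2}] r9c5 is down to just 2, so r9c5=2.
Step 26. [r7c9∈{1}] r7c9 is down to just 1 ⇒ r7c9=1.
Step 27. [r8c8∈{2,9}] in col 8, 2 fits only at r8c8, so r8c8=2.
Step 28. [r2c7∈{6}] r2c7's peers cover all but 6. So r2c7=6.
Step 29. [r4c5∈{8,9}] 9 has one home in row 4: r4c5 ⇒ r4c5=9.
Step 30. [r8c9∈{9}] r8c9 has the single candidate 9 ⇒ r8c9=9.
Step 31. [r1c6∈{3}] r1c6 is down to just 3, so r1c6=3.
Step 32. [r8c3∈{5}] r8c3 has the single candidate 5. So r8c3=5.
Step 33. [r9c8∈{6}] r9c8's peers cover all but 6. So r9c8=6.
Step 34. [r7c2∈{2}] nothing but 2 survives at r7c2. So r7c2=2.
Step 35. [r8c4∈{7}] r8c4 has the single candidate 7 ⇒ r8c4=7.
Step 36. [r7c1∈{6}] r7c1's peers cover all but 6. So r7c1=6.
Step 37. [r1c8∈{9}] nothing but 9 survives at r1c8 ⇒ r1c8=9.
Step 38. [r5c1∈{4}] r5c1 is down to just 4, so r5c1=4.
Step 39. [r5c6∈{1}] nothing but 1 survives at r5c6 ⇒ r5c6=1.
Step 40. [r5c3∈{9}] r5c3's peers cover all but 9, so r5c3=9.
Step 41. [r6c3∈{8}] only 8 remains possible at r6c3, so r6c3=8.
Step 42. [r4c6∈{8}] r4c6 has the single candidate 8. So r4c6=8.
Step 43. [r5c7∈{5}] r5c7 has the single candidate 5. So r5c7=5.
Step 44. [r1c4∈{2}] r1c4's peers cover all but 2 ⇒ r1c4=2.
Step 45. [r8c5∈{8}] r8c5's peers cover all but 8, so r8c5=8.
Step 46. [r8c2∈{1}] only 1 remains possible at r8c2. So r8c2=1.
Step 47. [r2c8∈{4}] r2c8 has the single candidate 4. So r2c8=4.
Step 48. [r4c7∈{7}] r4c7 has the single candidate 7. So r4c7=7.
Step 49. [r9c7∈{3}] r9c7 is down to just 3. So r9c7=3.
Step 50. [r3c3∈{3}] r3c3 is down to just 3. So r3c3=3.

Answer: 5 7 6 2 4 3 1 9 8 / 9 8 2 5 1 7 6 4 3 / 1 4 3 8 6 9 2 7 5 / 2 5 1 6 9 8 7 3 4 / 4 6 9 3 7 1 5 8 2 / 7 3 8 4 5 2 9 1 6 / 6 2 7 9 3 4 8 5 1 / 3 1 5 7 8 6 4 2 9 / 8 9 4 1 2 5 3 6 7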